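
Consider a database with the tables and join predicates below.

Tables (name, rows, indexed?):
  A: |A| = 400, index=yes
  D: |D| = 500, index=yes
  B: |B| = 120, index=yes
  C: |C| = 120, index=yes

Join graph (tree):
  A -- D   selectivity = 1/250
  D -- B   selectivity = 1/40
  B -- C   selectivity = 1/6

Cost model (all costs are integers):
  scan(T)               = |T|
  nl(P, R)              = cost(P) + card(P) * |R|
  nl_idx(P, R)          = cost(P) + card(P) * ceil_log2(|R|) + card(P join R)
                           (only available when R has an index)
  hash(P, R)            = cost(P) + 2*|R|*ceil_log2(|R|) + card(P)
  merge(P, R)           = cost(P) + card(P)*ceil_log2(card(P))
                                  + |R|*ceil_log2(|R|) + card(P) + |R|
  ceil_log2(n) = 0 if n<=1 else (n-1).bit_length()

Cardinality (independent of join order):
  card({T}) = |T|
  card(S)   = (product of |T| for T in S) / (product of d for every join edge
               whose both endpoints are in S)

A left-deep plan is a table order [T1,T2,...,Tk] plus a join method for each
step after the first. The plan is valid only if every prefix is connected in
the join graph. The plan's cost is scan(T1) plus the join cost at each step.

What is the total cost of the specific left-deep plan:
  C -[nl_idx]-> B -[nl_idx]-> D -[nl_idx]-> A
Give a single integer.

step 1: scan C: cost=120, card=120
step 2: join B via nl_idx
    card(P join B) = 120*120/(6) = 2400
    cost = 120 + 120*7 + 2400 = 3360
step 3: join D via nl_idx
    card(P join D) = 2400*500/(40) = 30000
    cost = 3360 + 2400*9 + 30000 = 54960
step 4: join A via nl_idx
    card(P join A) = 30000*400/(250) = 48000
    cost = 54960 + 30000*9 + 48000 = 372960

372960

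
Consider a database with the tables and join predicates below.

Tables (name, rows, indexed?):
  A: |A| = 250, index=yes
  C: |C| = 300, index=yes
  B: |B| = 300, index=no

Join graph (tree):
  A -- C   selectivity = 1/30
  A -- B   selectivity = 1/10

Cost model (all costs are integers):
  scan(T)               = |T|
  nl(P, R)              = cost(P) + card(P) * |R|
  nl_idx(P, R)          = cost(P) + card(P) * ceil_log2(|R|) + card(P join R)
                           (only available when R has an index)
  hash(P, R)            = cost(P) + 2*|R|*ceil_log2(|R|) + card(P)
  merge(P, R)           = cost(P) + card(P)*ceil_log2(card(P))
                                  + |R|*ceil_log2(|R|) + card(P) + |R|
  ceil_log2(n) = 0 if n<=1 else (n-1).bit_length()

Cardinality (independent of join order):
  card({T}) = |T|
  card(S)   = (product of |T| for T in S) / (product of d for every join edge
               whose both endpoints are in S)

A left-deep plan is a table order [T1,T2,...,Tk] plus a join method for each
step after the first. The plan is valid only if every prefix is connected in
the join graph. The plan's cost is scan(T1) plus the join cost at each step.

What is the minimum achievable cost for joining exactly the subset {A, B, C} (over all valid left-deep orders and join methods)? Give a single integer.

Selinger DP over subsets of {A,B,C}:
  {A}: scan cost=250, card=250
  {C}: scan cost=300, card=300
  {B}: scan cost=300, card=300
  {AC}: card=2500; try (A,hash)→4600, (C,nl_idx)→5000, (A,nl_idx)→5200, (C,merge)→5500, (A,merge)→5550, (C,hash)→5900 …(+2); best=4600 via (A,hash)
  {AB}: card=7500; try (A,hash)→4600, (B,merge)→5500, (A,merge)→5550, (B,hash)→5900, (A,nl_idx)→10200, (B,nl)→75250 …(+1); best=4600 via (A,hash)
  {ABC}: card=75000; try (B,hash)→12500, (C,hash)→17500, (B,merge)→40100, (C,merge)→112600, (C,nl_idx)→147100, (B,nl)→754600 …(+1); best=12500 via (B,hash)

12500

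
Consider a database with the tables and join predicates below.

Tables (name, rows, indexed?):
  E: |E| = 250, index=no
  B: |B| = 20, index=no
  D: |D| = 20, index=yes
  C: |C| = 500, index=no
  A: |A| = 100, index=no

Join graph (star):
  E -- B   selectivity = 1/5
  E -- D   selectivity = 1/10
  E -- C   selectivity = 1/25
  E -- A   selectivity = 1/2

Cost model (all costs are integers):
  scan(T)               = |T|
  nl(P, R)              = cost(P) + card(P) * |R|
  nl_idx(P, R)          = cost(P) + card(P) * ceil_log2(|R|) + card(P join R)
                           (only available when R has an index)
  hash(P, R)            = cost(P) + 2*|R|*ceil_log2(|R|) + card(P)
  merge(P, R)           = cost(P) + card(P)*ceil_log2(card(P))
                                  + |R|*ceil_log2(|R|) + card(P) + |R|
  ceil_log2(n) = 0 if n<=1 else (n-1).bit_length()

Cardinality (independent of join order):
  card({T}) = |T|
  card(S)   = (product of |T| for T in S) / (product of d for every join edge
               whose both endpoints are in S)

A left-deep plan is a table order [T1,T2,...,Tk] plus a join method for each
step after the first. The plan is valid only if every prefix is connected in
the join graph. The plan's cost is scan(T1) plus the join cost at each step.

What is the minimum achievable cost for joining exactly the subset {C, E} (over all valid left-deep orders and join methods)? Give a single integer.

Selinger DP over subsets of {C,E}:
  {E}: scan cost=250, card=250
  {C}: scan cost=500, card=500
  {CE}: card=5000; try (E,hash)→5000, (C,merge)→7500, (E,merge)→7750, (C,hash)→9500, (C,nl)→125250, (E,nl)→125500; best=5000 via (E,hash)

5000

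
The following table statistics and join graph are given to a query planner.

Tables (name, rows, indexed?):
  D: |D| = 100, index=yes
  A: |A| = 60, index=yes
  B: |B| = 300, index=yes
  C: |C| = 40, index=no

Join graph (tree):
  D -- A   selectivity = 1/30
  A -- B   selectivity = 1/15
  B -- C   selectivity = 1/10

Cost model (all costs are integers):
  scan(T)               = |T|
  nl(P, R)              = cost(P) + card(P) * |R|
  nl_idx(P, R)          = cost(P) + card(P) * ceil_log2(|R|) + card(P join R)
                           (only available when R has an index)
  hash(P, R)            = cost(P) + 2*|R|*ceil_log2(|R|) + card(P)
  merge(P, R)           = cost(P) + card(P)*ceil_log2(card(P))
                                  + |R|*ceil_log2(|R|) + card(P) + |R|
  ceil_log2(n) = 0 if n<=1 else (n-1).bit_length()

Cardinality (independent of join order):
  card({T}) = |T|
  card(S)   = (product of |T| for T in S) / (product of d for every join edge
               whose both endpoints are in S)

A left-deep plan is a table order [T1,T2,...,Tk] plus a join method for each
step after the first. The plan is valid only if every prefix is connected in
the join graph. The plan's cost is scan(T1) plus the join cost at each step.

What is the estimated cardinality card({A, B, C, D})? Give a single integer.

Tables in S: A(60), B(300), C(40), D(100)
Edges inside S: D-A(d=30), A-B(d=15), B-C(d=10)
numerator = 60 * 300 * 40 * 100 = 72000000
denominator = 30 * 15 * 10 = 4500
card(S) = 72000000 / 4500 = 16000

16000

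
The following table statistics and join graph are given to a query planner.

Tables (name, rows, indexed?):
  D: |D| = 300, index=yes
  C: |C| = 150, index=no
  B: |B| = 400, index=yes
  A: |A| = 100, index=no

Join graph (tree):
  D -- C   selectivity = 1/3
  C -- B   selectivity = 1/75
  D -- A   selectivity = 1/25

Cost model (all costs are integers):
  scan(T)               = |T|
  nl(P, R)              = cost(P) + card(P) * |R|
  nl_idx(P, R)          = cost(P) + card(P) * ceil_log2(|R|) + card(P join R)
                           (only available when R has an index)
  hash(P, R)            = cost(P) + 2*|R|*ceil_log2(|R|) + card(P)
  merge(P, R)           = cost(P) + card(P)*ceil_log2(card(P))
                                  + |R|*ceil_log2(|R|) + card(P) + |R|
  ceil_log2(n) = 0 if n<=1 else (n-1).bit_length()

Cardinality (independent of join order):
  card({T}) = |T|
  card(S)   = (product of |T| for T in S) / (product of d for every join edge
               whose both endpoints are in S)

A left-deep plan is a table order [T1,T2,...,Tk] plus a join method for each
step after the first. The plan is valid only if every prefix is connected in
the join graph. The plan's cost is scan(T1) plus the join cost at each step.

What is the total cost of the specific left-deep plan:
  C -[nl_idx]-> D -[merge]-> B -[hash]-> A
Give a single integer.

326900

step 1: scan C: cost=150, card=150
step 2: join D via nl_idx
    card(P join D) = 150*300/(3) = 15000
    cost = 150 + 150*9 + 15000 = 16500
step 3: join B via merge
    card(P join B) = 15000*400/(75) = 80000
    cost = 16500 + 15000*14 + 400*9 + 15000 + 400 = 245500
step 4: join A via hash
    card(P join A) = 80000*100/(25) = 320000
    cost = 245500 + 2*100*7 + 80000 = 326900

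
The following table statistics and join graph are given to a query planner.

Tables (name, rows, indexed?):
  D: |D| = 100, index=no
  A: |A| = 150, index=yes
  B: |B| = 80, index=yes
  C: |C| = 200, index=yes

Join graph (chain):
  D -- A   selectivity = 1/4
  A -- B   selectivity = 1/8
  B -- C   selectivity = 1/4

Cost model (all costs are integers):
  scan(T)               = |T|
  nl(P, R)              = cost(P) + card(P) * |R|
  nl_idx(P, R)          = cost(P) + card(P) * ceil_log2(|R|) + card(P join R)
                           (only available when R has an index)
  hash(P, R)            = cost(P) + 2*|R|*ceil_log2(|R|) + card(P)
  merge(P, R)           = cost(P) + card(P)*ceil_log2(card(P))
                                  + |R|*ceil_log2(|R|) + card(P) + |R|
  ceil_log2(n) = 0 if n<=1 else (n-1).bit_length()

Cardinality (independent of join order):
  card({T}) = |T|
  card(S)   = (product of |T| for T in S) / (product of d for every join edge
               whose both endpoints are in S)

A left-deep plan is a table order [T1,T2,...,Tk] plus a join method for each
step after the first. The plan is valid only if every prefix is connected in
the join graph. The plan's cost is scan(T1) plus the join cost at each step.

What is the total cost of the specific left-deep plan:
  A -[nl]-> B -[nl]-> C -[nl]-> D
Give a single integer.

7812150

step 1: scan A: cost=150, card=150
step 2: join B via nl
    card(P join B) = 150*80/(8) = 1500
    cost = 150 + 150*80 = 12150
step 3: join C via nl
    card(P join C) = 1500*200/(4) = 75000
    cost = 12150 + 1500*200 = 312150
step 4: join D via nl
    card(P join D) = 75000*100/(4) = 1875000
    cost = 312150 + 75000*100 = 7812150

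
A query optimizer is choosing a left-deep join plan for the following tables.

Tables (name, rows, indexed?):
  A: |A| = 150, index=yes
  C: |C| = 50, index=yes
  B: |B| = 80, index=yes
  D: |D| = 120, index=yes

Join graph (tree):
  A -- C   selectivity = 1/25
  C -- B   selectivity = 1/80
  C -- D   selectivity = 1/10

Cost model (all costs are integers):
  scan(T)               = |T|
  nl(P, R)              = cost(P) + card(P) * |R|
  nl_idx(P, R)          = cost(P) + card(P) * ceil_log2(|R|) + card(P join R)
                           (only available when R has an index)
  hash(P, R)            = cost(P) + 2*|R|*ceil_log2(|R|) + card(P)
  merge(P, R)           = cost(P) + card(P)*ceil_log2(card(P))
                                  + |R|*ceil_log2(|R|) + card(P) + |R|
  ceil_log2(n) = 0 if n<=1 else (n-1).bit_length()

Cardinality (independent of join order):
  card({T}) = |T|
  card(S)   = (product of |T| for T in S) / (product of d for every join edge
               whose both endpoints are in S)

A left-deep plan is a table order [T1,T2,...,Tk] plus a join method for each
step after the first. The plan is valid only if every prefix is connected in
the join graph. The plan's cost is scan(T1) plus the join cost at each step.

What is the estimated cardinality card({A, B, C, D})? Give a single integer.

3600

Tables in S: A(150), B(80), C(50), D(120)
Edges inside S: A-C(d=25), C-B(d=80), C-D(d=10)
numerator = 150 * 80 * 50 * 120 = 72000000
denominator = 25 * 80 * 10 = 20000
card(S) = 72000000 / 20000 = 3600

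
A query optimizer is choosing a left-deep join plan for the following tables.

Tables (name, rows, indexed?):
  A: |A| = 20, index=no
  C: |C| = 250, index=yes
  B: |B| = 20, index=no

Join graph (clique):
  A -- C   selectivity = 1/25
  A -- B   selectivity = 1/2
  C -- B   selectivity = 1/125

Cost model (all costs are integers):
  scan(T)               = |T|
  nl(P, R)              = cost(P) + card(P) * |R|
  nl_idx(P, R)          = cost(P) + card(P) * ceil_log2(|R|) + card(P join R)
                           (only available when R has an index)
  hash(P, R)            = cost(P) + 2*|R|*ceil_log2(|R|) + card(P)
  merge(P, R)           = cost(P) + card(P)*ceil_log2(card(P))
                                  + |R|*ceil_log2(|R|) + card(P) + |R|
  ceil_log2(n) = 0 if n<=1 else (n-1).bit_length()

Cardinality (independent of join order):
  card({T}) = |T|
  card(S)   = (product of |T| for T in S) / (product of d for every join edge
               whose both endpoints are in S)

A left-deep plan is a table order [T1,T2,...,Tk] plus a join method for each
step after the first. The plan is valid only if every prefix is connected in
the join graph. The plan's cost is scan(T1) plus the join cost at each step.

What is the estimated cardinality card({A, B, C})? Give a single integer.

Tables in S: A(20), B(20), C(250)
Edges inside S: A-C(d=25), A-B(d=2), C-B(d=125)
numerator = 20 * 20 * 250 = 100000
denominator = 25 * 2 * 125 = 6250
card(S) = 100000 / 6250 = 16

16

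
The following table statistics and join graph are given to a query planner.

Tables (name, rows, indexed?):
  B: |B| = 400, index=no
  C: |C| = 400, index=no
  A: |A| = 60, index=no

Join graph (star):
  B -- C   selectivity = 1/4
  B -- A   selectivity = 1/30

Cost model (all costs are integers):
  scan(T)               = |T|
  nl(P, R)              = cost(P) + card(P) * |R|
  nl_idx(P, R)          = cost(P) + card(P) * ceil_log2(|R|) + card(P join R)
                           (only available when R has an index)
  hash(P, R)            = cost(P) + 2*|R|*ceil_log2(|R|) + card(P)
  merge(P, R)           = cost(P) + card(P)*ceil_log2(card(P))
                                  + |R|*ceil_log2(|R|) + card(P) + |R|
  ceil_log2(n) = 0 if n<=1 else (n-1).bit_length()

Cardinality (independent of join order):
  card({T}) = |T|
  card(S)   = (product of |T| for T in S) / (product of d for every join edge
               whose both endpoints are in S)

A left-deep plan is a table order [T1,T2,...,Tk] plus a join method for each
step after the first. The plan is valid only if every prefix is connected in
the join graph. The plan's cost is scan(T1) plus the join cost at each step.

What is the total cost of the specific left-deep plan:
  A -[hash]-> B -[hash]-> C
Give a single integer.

step 1: scan A: cost=60, card=60
step 2: join B via hash
    card(P join B) = 60*400/(30) = 800
    cost = 60 + 2*400*9 + 60 = 7320
step 3: join C via hash
    card(P join C) = 800*400/(4) = 80000
    cost = 7320 + 2*400*9 + 800 = 15320

15320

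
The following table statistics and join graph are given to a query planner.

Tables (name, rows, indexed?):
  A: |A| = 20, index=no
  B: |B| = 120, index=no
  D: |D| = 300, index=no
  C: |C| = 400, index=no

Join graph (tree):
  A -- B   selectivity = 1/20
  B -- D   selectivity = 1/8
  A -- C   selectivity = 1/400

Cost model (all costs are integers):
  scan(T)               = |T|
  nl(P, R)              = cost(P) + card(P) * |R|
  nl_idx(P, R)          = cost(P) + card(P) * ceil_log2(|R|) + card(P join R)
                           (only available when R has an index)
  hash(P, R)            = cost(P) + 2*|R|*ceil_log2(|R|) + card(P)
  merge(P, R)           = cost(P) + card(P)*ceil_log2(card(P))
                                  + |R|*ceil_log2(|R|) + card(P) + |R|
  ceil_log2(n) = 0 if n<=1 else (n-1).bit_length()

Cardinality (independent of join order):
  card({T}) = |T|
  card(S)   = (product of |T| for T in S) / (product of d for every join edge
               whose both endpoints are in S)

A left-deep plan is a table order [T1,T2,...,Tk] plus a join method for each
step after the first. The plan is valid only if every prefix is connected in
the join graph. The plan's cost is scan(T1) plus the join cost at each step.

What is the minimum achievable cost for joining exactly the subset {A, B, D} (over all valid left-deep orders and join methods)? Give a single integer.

4400

Selinger DP over subsets of {A,B,D}:
  {A}: scan cost=20, card=20
  {B}: scan cost=120, card=120
  {D}: scan cost=300, card=300
  {AB}: card=120; try (A,hash)→440, (B,merge)→1100, (A,merge)→1200, (B,hash)→1720, (B,nl)→2420, (A,nl)→2520; best=440 via (A,hash)
  {BD}: card=4500; try (B,hash)→2280, (D,merge)→4080, (B,merge)→4260, (D,hash)→5640, (D,nl)→36120, (B,nl)→36300; best=2280 via (B,hash)
  {ABD}: card=4500; try (D,merge)→4400, (D,hash)→5960, (A,hash)→6980, (D,nl)→36440, (A,merge)→65400, (A,nl)→92280; best=4400 via (D,merge)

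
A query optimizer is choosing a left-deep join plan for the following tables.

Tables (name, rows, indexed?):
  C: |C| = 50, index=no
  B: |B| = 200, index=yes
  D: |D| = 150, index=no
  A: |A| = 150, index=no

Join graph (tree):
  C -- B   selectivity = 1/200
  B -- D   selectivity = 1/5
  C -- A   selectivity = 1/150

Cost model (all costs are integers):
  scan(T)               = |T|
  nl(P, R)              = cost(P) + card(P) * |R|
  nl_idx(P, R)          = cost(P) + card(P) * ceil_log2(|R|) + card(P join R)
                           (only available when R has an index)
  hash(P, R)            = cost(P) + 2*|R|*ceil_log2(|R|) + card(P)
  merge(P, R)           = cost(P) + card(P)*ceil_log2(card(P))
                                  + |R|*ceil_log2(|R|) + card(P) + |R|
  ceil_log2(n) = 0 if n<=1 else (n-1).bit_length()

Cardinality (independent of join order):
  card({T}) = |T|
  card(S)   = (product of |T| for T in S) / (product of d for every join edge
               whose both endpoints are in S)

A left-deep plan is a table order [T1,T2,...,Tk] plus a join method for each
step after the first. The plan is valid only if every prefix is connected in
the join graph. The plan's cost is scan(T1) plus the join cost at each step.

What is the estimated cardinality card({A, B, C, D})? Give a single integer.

Tables in S: A(150), B(200), C(50), D(150)
Edges inside S: C-B(d=200), B-D(d=5), C-A(d=150)
numerator = 150 * 200 * 50 * 150 = 225000000
denominator = 200 * 5 * 150 = 150000
card(S) = 225000000 / 150000 = 1500

1500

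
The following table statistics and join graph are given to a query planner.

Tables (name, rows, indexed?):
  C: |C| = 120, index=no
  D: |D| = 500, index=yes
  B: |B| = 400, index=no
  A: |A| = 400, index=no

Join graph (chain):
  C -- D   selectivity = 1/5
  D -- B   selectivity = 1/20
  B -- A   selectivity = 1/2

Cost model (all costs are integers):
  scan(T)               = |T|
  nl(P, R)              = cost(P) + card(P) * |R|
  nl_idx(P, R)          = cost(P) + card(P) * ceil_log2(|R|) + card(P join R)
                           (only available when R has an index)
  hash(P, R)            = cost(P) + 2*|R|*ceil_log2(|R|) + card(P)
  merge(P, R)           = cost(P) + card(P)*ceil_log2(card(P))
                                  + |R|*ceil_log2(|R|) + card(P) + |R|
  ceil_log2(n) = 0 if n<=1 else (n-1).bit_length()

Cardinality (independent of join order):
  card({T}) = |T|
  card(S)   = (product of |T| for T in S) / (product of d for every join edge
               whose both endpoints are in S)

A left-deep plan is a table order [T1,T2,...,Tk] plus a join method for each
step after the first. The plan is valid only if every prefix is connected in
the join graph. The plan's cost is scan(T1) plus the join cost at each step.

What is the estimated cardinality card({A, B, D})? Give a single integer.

Tables in S: A(400), B(400), D(500)
Edges inside S: D-B(d=20), B-A(d=2)
numerator = 400 * 400 * 500 = 80000000
denominator = 20 * 2 = 40
card(S) = 80000000 / 40 = 2000000

2000000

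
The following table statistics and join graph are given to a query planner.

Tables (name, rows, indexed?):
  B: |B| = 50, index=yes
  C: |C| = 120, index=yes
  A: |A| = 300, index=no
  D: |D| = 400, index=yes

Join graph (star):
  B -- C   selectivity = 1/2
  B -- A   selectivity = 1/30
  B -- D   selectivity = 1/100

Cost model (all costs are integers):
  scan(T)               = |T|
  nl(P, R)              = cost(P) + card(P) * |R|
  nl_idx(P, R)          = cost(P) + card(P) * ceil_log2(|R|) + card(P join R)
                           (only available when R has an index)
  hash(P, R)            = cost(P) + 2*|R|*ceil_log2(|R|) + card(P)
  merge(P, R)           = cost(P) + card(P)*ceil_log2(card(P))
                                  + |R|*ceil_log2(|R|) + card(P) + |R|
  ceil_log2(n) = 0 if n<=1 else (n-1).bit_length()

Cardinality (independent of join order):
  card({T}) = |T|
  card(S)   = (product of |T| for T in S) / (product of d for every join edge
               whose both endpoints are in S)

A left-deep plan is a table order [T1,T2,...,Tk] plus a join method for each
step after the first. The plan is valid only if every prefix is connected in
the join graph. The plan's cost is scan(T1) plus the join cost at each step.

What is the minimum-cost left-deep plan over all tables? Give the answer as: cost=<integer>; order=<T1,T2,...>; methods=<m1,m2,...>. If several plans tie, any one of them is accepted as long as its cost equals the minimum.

Selinger DP (subsets sized 1..n):
  {B}: scan cost=50, card=50
  {C}: scan cost=120, card=120
  {A}: scan cost=300, card=300
  {D}: scan cost=400, card=400
  {BC}: card=3000; try (B,hash)→840, (C,merge)→1360, (B,merge)→1430, (C,hash)→1780, (C,nl_idx)→3400, (B,nl_idx)→3840 …(+2); best=840 via (B,hash)
  {AB}: card=500; try (B,hash)→1200, (B,nl_idx)→2600, (A,merge)→3400, (B,merge)→3650, (A,hash)→5500, (A,nl)→15050 …(+1); best=1200 via (B,hash)
  {BD}: card=200; try (D,nl_idx)→700, (B,hash)→1400, (B,nl_idx)→3000, (D,merge)→4400, (B,merge)→4750, (D,hash)→7300 …(+2); best=700 via (D,nl_idx)
  {ABC}: card=30000; try (C,hash)→3380, (C,merge)→7160, (A,hash)→9240, (C,nl_idx)→34700, (A,merge)→42840, (C,nl)→61200 …(+1); best=3380 via (C,hash)
  {BCD}: card=12000; try (C,hash)→2580, (C,merge)→3460, (D,hash)→11040, (C,nl_idx)→14100, (C,nl)→24700, (D,nl_idx)→39840 …(+2); best=2580 via (C,hash)
  {ABD}: card=2000; try (A,merge)→5500, (A,hash)→6300, (D,nl_idx)→7700, (D,hash)→8900, (D,merge)→10200, (A,nl)→60700 …(+1); best=5500 via (A,merge)
  {ABCD}: card=120000; try (C,hash)→9180, (A,hash)→19980, (C,merge)→30460, (D,hash)→40580, (C,nl_idx)→139500, (A,merge)→185580 …(+5); best=9180 via (C,hash)

cost=9180; order=B,D,A,C; methods=nl_idx,merge,hash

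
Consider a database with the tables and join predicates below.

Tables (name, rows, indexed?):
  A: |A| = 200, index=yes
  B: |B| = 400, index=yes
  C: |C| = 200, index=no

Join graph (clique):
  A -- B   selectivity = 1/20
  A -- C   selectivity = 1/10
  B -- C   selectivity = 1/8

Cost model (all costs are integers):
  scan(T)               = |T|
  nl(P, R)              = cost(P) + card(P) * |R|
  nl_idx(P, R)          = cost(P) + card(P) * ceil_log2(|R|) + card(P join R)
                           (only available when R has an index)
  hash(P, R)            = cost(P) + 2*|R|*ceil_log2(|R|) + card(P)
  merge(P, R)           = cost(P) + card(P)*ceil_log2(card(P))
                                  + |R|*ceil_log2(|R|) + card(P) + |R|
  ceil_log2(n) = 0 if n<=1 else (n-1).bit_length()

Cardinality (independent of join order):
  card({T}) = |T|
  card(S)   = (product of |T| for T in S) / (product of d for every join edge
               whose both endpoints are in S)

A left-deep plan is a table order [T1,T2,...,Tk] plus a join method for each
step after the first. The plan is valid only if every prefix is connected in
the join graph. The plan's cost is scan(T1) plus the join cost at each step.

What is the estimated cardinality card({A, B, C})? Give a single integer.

10000

Tables in S: A(200), B(400), C(200)
Edges inside S: A-B(d=20), A-C(d=10), B-C(d=8)
numerator = 200 * 400 * 200 = 16000000
denominator = 20 * 10 * 8 = 1600
card(S) = 16000000 / 1600 = 10000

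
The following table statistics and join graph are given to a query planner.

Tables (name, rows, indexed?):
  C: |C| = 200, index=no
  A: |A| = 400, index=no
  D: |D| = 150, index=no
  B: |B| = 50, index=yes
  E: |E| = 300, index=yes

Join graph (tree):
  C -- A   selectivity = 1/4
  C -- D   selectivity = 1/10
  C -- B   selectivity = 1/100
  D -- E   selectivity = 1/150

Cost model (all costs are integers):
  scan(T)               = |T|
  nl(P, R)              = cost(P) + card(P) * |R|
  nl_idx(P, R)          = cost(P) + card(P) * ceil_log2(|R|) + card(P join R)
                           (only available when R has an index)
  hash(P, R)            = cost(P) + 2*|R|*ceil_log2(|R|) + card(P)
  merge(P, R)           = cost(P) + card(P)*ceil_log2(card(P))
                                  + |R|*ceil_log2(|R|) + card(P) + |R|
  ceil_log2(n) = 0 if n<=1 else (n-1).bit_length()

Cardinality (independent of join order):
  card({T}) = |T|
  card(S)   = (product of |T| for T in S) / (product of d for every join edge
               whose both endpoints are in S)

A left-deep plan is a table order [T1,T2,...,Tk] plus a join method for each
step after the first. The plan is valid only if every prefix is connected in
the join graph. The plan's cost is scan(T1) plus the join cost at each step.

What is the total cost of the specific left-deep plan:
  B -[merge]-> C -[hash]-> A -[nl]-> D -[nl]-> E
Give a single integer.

46509500

step 1: scan B: cost=50, card=50
step 2: join C via merge
    card(P join C) = 50*200/(100) = 100
    cost = 50 + 50*6 + 200*8 + 50 + 200 = 2200
step 3: join A via hash
    card(P join A) = 100*400/(4) = 10000
    cost = 2200 + 2*400*9 + 100 = 9500
step 4: join D via nl
    card(P join D) = 10000*150/(10) = 150000
    cost = 9500 + 10000*150 = 1509500
step 5: join E via nl
    card(P join E) = 150000*300/(150) = 300000
    cost = 1509500 + 150000*300 = 46509500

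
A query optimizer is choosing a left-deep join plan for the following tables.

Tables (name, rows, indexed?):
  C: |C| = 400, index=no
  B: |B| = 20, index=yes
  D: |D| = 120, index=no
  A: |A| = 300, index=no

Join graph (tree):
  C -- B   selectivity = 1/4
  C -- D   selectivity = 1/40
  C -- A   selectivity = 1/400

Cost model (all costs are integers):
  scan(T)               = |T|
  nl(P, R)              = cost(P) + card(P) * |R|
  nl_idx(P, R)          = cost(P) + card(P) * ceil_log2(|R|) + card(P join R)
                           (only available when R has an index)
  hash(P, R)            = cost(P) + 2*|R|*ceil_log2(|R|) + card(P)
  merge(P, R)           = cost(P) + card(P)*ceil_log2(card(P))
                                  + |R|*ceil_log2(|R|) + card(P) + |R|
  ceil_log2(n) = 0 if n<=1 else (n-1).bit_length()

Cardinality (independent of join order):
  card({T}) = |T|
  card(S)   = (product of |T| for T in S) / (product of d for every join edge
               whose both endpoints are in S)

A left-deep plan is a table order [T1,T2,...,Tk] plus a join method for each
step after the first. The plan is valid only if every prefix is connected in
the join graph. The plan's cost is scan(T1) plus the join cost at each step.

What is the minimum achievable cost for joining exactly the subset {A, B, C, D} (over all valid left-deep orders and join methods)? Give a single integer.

9280

Selinger DP over subsets of {A,B,C,D}:
  {C}: scan cost=400, card=400
  {B}: scan cost=20, card=20
  {D}: scan cost=120, card=120
  {A}: scan cost=300, card=300
  {BC}: card=2000; try (B,hash)→1000, (C,merge)→4140, (B,nl_idx)→4400, (B,merge)→4520, (C,hash)→7240, (C,nl)→8020 …(+1); best=1000 via (B,hash)
  {CD}: card=1200; try (D,hash)→2480, (C,merge)→5080, (D,merge)→5360, (C,hash)→7440, (C,nl)→48120, (D,nl)→48400; best=2480 via (D,hash)
  {AC}: card=300; try (A,hash)→6200, (C,merge)→7300, (A,merge)→7400, (C,hash)→7800, (C,nl)→120300, (A,nl)→120400; best=6200 via (A,hash)
  {BCD}: card=6000; try (B,hash)→3880, (D,hash)→4680, (B,nl_idx)→14480, (B,merge)→17000, (D,merge)→25960, (B,nl)→26480 …(+1); best=3880 via (B,hash)
  {ABC}: card=1500; try (B,hash)→6700, (A,hash)→8400, (B,nl_idx)→9200, (B,merge)→9320, (B,nl)→12200, (A,merge)→28000 …(+1); best=6700 via (B,hash)
  {ACD}: card=900; try (D,hash)→8180, (A,hash)→9080, (D,merge)→10160, (A,merge)→19880, (D,nl)→42200, (A,nl)→362480; best=8180 via (D,hash)
  {ABCD}: card=4500; try (B,hash)→9280, (D,hash)→9880, (A,hash)→15280, (B,nl_idx)→17180, (B,merge)→18200, (D,merge)→25660 …(+4); best=9280 via (B,hash)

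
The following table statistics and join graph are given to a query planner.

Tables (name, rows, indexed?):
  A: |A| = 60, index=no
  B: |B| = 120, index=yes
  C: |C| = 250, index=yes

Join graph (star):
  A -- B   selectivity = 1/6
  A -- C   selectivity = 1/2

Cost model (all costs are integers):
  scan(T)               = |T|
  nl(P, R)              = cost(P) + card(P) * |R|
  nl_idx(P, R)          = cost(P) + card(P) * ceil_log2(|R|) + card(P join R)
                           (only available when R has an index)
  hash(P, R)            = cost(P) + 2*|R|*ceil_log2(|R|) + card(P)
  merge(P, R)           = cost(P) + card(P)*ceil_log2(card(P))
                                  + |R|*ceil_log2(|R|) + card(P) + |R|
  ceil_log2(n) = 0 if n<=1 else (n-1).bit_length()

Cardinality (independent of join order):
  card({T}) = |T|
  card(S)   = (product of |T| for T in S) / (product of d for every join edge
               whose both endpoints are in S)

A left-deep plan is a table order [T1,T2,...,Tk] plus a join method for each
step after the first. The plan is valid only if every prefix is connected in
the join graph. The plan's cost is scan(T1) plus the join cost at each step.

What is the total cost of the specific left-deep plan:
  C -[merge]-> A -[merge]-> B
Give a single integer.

step 1: scan C: cost=250, card=250
step 2: join A via merge
    card(P join A) = 250*60/(2) = 7500
    cost = 250 + 250*8 + 60*6 + 250 + 60 = 2920
step 3: join B via merge
    card(P join B) = 7500*120/(6) = 150000
    cost = 2920 + 7500*13 + 120*7 + 7500 + 120 = 108880

108880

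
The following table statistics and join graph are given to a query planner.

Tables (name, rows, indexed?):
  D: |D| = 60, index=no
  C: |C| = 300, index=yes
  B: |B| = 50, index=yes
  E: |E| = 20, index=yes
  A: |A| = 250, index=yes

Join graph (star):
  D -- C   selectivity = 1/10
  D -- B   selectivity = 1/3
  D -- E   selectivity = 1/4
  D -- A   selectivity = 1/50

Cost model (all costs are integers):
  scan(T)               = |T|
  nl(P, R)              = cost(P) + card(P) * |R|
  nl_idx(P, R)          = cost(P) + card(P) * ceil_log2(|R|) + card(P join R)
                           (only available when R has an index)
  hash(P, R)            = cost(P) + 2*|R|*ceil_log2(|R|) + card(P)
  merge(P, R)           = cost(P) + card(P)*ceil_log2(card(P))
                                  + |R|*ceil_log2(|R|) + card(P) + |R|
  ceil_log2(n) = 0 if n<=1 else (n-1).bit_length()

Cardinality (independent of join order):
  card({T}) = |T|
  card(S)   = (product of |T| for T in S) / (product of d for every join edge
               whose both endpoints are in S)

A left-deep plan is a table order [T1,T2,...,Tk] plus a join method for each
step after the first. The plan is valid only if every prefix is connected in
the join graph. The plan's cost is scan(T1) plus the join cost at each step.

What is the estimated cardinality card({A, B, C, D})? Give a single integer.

150000

Tables in S: A(250), B(50), C(300), D(60)
Edges inside S: D-C(d=10), D-B(d=3), D-A(d=50)
numerator = 250 * 50 * 300 * 60 = 225000000
denominator = 10 * 3 * 50 = 1500
card(S) = 225000000 / 1500 = 150000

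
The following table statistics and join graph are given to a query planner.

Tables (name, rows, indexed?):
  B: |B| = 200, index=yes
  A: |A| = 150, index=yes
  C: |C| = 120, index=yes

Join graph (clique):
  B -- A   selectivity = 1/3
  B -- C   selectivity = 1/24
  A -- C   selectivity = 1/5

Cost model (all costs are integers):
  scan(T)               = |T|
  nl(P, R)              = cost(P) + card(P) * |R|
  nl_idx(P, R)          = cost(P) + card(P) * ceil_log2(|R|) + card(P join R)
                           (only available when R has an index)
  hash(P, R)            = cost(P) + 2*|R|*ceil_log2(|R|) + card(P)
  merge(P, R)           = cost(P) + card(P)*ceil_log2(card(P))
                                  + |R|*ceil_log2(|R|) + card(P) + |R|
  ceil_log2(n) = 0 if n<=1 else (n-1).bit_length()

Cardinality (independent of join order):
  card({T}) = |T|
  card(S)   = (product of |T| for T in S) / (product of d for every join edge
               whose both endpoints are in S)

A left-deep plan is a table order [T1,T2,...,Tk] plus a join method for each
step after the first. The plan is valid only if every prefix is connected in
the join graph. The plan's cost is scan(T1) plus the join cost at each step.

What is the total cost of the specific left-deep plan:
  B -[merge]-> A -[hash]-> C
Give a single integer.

15030

step 1: scan B: cost=200, card=200
step 2: join A via merge
    card(P join A) = 200*150/(3) = 10000
    cost = 200 + 200*8 + 150*8 + 200 + 150 = 3350
step 3: join C via hash
    card(P join C) = 10000*120/(24*5) = 10000
    cost = 3350 + 2*120*7 + 10000 = 15030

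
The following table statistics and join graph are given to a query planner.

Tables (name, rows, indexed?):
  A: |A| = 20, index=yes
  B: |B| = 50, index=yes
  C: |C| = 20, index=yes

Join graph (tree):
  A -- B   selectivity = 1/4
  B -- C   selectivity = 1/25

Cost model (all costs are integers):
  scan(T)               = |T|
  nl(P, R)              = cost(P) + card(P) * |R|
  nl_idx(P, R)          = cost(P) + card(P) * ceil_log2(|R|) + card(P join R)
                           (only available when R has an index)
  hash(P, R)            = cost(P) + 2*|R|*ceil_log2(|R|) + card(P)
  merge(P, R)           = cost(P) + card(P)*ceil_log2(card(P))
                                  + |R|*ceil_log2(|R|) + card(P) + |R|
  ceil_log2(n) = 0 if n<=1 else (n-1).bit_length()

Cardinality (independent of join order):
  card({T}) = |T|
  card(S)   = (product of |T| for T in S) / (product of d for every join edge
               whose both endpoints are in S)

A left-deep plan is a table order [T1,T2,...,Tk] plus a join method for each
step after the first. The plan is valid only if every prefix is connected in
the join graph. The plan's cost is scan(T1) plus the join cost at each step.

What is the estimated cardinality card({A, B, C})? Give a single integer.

200

Tables in S: A(20), B(50), C(20)
Edges inside S: A-B(d=4), B-C(d=25)
numerator = 20 * 50 * 20 = 20000
denominator = 4 * 25 = 100
card(S) = 20000 / 100 = 200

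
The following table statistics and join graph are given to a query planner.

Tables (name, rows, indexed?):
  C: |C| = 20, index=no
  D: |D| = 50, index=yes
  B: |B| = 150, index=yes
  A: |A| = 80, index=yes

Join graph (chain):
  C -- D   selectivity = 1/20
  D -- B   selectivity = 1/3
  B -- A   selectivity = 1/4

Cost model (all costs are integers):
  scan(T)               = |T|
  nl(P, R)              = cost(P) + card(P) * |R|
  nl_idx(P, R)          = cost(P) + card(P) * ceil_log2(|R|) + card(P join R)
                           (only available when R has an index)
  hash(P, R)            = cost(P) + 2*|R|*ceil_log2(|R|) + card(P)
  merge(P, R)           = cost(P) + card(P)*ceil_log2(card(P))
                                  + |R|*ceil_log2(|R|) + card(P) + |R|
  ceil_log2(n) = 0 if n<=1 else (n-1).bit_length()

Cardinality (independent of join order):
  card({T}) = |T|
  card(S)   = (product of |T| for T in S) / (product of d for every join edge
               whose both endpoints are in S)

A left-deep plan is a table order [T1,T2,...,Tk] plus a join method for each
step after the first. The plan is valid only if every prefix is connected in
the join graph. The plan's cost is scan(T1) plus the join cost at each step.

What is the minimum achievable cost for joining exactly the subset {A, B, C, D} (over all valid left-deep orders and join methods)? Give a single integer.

5510

Selinger DP over subsets of {A,B,C,D}:
  {C}: scan cost=20, card=20
  {D}: scan cost=50, card=50
  {B}: scan cost=150, card=150
  {A}: scan cost=80, card=80
  {CD}: card=50; try (D,nl_idx)→190, (C,hash)→300, (D,merge)→490, (C,merge)→520, (D,hash)→640, (D,nl)→1020 …(+1); best=190 via (D,nl_idx)
  {BD}: card=2500; try (D,hash)→900, (B,merge)→1750, (D,merge)→1850, (B,hash)→2500, (B,nl_idx)→2950, (D,nl_idx)→3550 …(+2); best=900 via (D,hash)
  {AB}: card=3000; try (A,hash)→1420, (B,merge)→2070, (A,merge)→2140, (B,hash)→2560, (B,nl_idx)→3720, (A,nl_idx)→4200 …(+2); best=1420 via (A,hash)
  {BCD}: card=2500; try (B,merge)→1890, (B,hash)→2640, (B,nl_idx)→3090, (C,hash)→3600, (B,nl)→7690, (C,merge)→33520 …(+1); best=1890 via (B,merge)
  {ABD}: card=50000; try (A,hash)→4520, (D,hash)→5020, (A,merge)→34040, (D,merge)→40770, (A,nl_idx)→68400, (D,nl_idx)→69420 …(+2); best=4520 via (A,hash)
  {ABCD}: card=50000; try (A,hash)→5510, (A,merge)→35030, (C,hash)→54720, (A,nl_idx)→69390, (A,nl)→201890, (C,merge)→854640 …(+1); best=5510 via (A,hash)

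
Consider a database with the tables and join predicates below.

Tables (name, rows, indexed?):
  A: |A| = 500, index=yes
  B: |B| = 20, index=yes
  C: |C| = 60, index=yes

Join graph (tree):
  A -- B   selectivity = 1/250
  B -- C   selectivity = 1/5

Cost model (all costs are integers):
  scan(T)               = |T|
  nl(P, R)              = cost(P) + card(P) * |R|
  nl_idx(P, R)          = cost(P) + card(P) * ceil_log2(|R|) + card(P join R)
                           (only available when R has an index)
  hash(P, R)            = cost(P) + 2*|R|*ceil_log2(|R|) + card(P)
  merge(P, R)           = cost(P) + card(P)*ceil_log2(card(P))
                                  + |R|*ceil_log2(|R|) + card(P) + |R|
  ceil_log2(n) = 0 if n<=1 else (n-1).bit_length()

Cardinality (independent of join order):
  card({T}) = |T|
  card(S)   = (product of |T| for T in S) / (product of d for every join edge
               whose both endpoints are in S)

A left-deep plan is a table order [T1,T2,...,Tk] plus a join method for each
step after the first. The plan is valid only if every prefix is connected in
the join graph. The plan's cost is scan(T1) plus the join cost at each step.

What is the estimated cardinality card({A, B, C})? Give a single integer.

Tables in S: A(500), B(20), C(60)
Edges inside S: A-B(d=250), B-C(d=5)
numerator = 500 * 20 * 60 = 600000
denominator = 250 * 5 = 1250
card(S) = 600000 / 1250 = 480

480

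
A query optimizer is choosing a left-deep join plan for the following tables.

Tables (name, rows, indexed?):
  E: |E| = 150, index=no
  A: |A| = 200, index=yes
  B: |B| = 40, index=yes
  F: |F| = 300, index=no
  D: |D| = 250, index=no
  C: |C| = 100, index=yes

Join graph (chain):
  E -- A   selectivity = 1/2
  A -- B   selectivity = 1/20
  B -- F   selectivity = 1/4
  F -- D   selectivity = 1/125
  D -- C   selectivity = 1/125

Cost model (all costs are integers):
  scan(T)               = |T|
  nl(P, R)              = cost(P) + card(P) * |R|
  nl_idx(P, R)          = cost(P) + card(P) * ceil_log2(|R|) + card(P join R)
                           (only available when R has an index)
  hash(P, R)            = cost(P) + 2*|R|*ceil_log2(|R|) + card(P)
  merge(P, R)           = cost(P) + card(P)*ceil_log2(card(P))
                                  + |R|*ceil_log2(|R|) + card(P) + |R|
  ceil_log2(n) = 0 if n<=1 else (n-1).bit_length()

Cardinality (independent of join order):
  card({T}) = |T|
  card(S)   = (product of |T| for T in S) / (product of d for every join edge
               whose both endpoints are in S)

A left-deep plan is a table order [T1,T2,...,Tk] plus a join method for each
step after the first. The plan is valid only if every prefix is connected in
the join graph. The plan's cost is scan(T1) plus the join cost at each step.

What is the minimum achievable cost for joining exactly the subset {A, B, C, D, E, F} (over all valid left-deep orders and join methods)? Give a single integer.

65960

Selinger DP over subsets of {A,B,C,D,E,F}:
  {E}: scan cost=150, card=150
  {A}: scan cost=200, card=200
  {B}: scan cost=40, card=40
  {F}: scan cost=300, card=300
  {D}: scan cost=250, card=250
  {C}: scan cost=100, card=100
  {AE}: card=15000; try (E,hash)→2800, (A,merge)→3300, (E,merge)→3350, (A,hash)→3500, (A,nl_idx)→16350, (A,nl)→30150 …(+1); best=2800 via (E,hash)
  {AB}: card=400; try (A,nl_idx)→760, (B,hash)→880, (B,nl_idx)→1800, (A,merge)→2120, (B,merge)→2280, (A,hash)→3280 …(+2); best=760 via (A,nl_idx)
  {BF}: card=3000; try (B,hash)→1080, (F,merge)→3320, (B,merge)→3580, (B,nl_idx)→5100, (F,hash)→5480, (F,nl)→12040 …(+1); best=1080 via (B,hash)
  {DF}: card=600; try (D,hash)→4600, (F,merge)→5500, (D,merge)→5550, (F,hash)→5900, (F,nl)→75250, (D,nl)→75300; best=4600 via (D,hash)
  {CD}: card=200; try (C,hash)→1900, (C,nl_idx)→2200, (D,merge)→3150, (C,merge)→3300, (D,hash)→4200, (D,nl)→25100 …(+1); best=1900 via (C,hash)
  {ABE}: card=30000; try (E,hash)→3560, (E,merge)→6110, (B,hash)→18280, (E,nl)→60760, (B,nl_idx)→122800, (B,merge)→228080 …(+1); best=3560 via (E,hash)
  {ABF}: card=30000; try (F,hash)→6560, (A,hash)→7280, (F,merge)→7760, (A,merge)→41880, (A,nl_idx)→55080, (F,nl)→120760 …(+1); best=6560 via (F,hash)
  {BDF}: card=6000; try (B,hash)→5680, (D,hash)→8080, (B,merge)→11480, (B,nl_idx)→14200, (B,nl)→28600, (D,merge)→42330 …(+1); best=5680 via (B,hash)
  {CDF}: card=480; try (C,hash)→6600, (F,merge)→6700, (F,hash)→7500, (C,nl_idx)→9280, (C,merge)→12000, (F,nl)→61900 …(+1); best=6600 via (C,hash)
  {ABEF}: card=2250000; try (F,hash)→38960, (E,hash)→38960, (F,merge)→486560, (E,merge)→487910, (E,nl)→4506560, (F,nl)→9003560; best=38960 via (F,hash)
  {ABDF}: card=60000; try (A,hash)→14880, (D,hash)→40560, (A,merge)→91480, (A,nl_idx)→113680, (D,merge)→488810, (A,nl)→1205680 …(+1); best=14880 via (A,hash)
  {BCDF}: card=4800; try (B,hash)→7560, (B,merge)→11680, (C,hash)→13080, (B,nl_idx)→14280, (B,nl)→25800, (C,nl_idx)→52480 …(+2); best=7560 via (B,hash)
  {ABDEF}: card=4500000; try (E,hash)→77280, (E,merge)→1036230, (D,hash)→2292960, (E,nl)→9014880, (D,merge)→51791210, (D,nl)→562538960; best=77280 via (E,hash)
  {ABCDF}: card=48000; try (A,hash)→15560, (C,hash)→76280, (A,merge)→76560, (A,nl_idx)→93960, (C,nl_idx)→482880, (A,nl)→967560 …(+2); best=15560 via (A,hash)
  {ABCDEF}: card=3600000; try (E,hash)→65960, (E,merge)→832910, (C,hash)→4578680, (E,nl)→7215560, (C,nl_idx)→35177280, (C,merge)→108078080 …(+1); best=65960 via (E,hash)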